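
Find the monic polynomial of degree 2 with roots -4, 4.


A monic polynomial with roots -4, 4 is:
p(x) = (x + 4)(x - 4)
After multiplying by (x + 4): x + 4
After multiplying by (x - 4): x^2 - 16

x^2 - 16


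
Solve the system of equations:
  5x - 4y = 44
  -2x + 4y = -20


Using Cramer's rule:
Determinant D = (5)(4) - (-2)(-4) = 20 - 8 = 12
Dx = (44)(4) - (-20)(-4) = 176 - 80 = 96
Dy = (5)(-20) - (-2)(44) = -100 + 88 = -12
x = Dx/D = 96/12 = 8
y = Dy/D = -12/12 = -1

x = 8, y = -1


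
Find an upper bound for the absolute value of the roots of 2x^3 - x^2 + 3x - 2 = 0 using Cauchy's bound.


Cauchy's bound: all roots r satisfy |r| <= 1 + max(|a_i/a_n|) for i = 0,...,n-1
where a_n is the leading coefficient.

Coefficients: [2, -1, 3, -2]
Leading coefficient a_n = 2
Ratios |a_i/a_n|: 1/2, 3/2, 1
Maximum ratio: 3/2
Cauchy's bound: |r| <= 1 + 3/2 = 5/2

Upper bound = 5/2


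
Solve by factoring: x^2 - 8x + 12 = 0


We need two numbers that multiply to 12 and add to -8.
Those numbers are -2 and -6 (since (-2) * (-6) = 12 and (-2) + (-6) = -8).
So x^2 - 8x + 12 = (x - 2)(x - 6) = 0
Setting each factor to zero: x = 2 or x = 6

x = 2, x = 6


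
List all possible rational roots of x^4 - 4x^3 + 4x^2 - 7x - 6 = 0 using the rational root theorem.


Rational root theorem: possible roots are ±p/q where:
  p divides the constant term (-6): p ∈ {1, 2, 3, 6}
  q divides the leading coefficient (1): q ∈ {1}

All possible rational roots: -6, -3, -2, -1, 1, 2, 3, 6

-6, -3, -2, -1, 1, 2, 3, 6


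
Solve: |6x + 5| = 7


An absolute value equation |expr| = 7 gives two cases:
Case 1: 6x + 5 = 7
  6x = 2, so x = 1/3
Case 2: 6x + 5 = -7
  6x = -12, so x = -2

x = -2, x = 1/3


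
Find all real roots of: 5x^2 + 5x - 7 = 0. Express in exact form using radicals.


Using the quadratic formula: x = (-b ± sqrt(b^2 - 4ac)) / (2a)
Here a = 5, b = 5, c = -7
Discriminant = b^2 - 4ac = 5^2 - 4(5)(-7) = 25 + 140 = 165
Since discriminant = 165 > 0, there are two real roots.
x = (-5 ± sqrt(165)) / 10
Numerically: x ≈ 0.7845 or x ≈ -1.7845

x = (-5 + sqrt(165)) / 10 or x = (-5 - sqrt(165)) / 10


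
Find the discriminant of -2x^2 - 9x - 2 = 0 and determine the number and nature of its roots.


For ax^2 + bx + c = 0, discriminant D = b^2 - 4ac
Here a = -2, b = -9, c = -2
D = (-9)^2 - 4(-2)(-2) = 81 - 16 = 65

D = 65 > 0 but not a perfect square
The equation has 2 distinct real irrational roots.

Discriminant = 65, 2 distinct real irrational roots


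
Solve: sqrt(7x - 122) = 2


Square both sides: 7x - 122 = 2^2 = 4
7x = 4 + 122 = 126
x = 18
Check: sqrt(7*18 - 122) = sqrt(4) = 2 ✓

x = 18


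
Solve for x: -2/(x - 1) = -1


Multiply both sides by (x - 1): -2 = -1(x - 1)
Distribute: -2 = -x + 1
-x = -2 - 1 = -3
x = 3

x = 3


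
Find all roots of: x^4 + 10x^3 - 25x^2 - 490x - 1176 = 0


Let p(x) = x^4 + 10x^3 - 25x^2 - 490x - 1176. By the rational root theorem (leading coefficient 1), any rational root is an integer divisor of 1176: try ±1, ±2, ... in turn.
Test x = 1: value = -1680 ≠ 0.
Test x = -1: value = -720 ≠ 0.
Test x = 2: value = -2160 ≠ 0.
Test x = -2: value = -360 ≠ 0.
Test x = 3: value = -2520 ≠ 0.
Test x = -3: value = -120 ≠ 0.
Test x = 4: value = -2640 ≠ 0.
Test x = -4: value = 0 ✓, so (x + 4) is a factor.
Synthetic division by (x + 4): bring down 1; 1(-4) + 10 = 6; 6(-4) - 25 = -49; (-49)(-4) - 490 = -294; (-294)(-4) - 1176 = 0 → quotient x^3 + 6x^2 - 49x - 294, remainder 0.
Continue with the quotient x^3 + 6x^2 - 49x - 294 (candidates must divide 294).
Test x = 6: value = -156 ≠ 0.
Test x = -6: value = 0 ✓, so (x + 6) is a factor.
Synthetic division by (x + 6): bring down 1; 1(-6) + 6 = 0; 0(-6) - 49 = -49; (-49)(-6) - 294 = 0 → quotient x^2 - 49, remainder 0.
Solve the quadratic x^2 - 49 = 0: discriminant = 0^2 - 4(1)(-49) = 0 + 196 = 196.
sqrt(196) = 14, so x = (0 ± 14)/2: x = 7 or x = -7.
Collecting all roots found:

x = -7, x = -6, x = -4, x = 7


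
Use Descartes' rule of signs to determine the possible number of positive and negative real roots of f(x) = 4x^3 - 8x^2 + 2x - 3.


Descartes' rule of signs:

For positive roots, count sign changes in f(x) = 4x^3 - 8x^2 + 2x - 3:
Signs of coefficients: +, -, +, -
Number of sign changes: 3
Possible positive real roots: 3, 1

For negative roots, examine f(-x) = -4x^3 - 8x^2 - 2x - 3:
Signs of coefficients: -, -, -, -
Number of sign changes: 0
Possible negative real roots: 0

Positive roots: 3 or 1; Negative roots: 0


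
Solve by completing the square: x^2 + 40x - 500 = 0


Start: x^2 + 40x - 500 = 0
Move constant: x^2 + 40x = 500
Half of 40 is 20, squared is 400
Add 400 to both sides: x^2 + 40x + 400 = 900
(x + 20)^2 = 900
x + 20 = ±30
x = -20 + 30 = 10 or x = -20 - 30 = -50

x = -50, x = 10


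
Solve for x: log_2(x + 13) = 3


Convert to exponential form: x + 13 = 2^3 = 8
x = 8 - 13 = -5
Check: log_2(-5 + 13) = log_2(8) = log_2(8) = 3 ✓

x = -5


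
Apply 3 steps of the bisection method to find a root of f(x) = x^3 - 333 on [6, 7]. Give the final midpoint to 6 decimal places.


f(x) = x^3 - 333
f(6) = -117 < 0
f(7) = 10 > 0

Step 1: midpoint = (6.000000 + 7.000000)/2 = 6.500000
  f(6.500000) = -58.375000
  f(mid) < 0, so root is in [6.500000, 7.000000]

Step 2: midpoint = (6.500000 + 7.000000)/2 = 6.750000
  f(6.750000) = -25.453125
  f(mid) < 0, so root is in [6.750000, 7.000000]

Step 3: midpoint = (6.750000 + 7.000000)/2 = 6.875000
  f(6.875000) = -8.048828
  f(mid) < 0, so root is in [6.875000, 7.000000]

midpoint = 6.875000


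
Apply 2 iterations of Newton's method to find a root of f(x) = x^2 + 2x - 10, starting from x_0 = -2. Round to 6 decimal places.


Newton's method: x_(n+1) = x_n - f(x_n)/f'(x_n)
f(x) = x^2 + 2x - 10
f'(x) = 2x + 2

Iteration 1:
  f(-2.000000) = -10.000000
  f'(-2.000000) = -2.000000
  x_1 = -2.000000 - (-10.000000)/(-2.000000) = -7.000000

Iteration 2:
  f(-7.000000) = 25.000000
  f'(-7.000000) = -12.000000
  x_2 = -7.000000 - (25.000000)/(-12.000000) = -4.916667

x_2 = -4.916667


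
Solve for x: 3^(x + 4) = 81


Express both sides with the same base.
81 = 3^4
Since the bases match, equate exponents: x + 4 = 4
So x = 4 - (4) = 0

x = 0


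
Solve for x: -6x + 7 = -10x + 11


Starting with: -6x + 7 = -10x + 11
Move all x terms to left: (-6 + 10)x = 11 - 7
Simplify: 4x = 4
Divide both sides by 4: x = 1

x = 1


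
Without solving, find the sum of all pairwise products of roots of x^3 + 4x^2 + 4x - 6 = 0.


By Vieta's formulas for x^3 + bx^2 + cx + d = 0:
  r1 + r2 + r3 = -b/a = -4
  r1*r2 + r1*r3 + r2*r3 = c/a = 4
  r1*r2*r3 = -d/a = 6


Sum of pairwise products = 4


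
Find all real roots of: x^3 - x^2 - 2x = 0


The constant term is 0, so x = 0 is a root. Factor out x:
  x(x^2 - x - 2) = 0
Solve the quadratic x^2 - x - 2 = 0: discriminant = (-1)^2 - 4(1)(-2) = 1 + 8 = 9.
sqrt(9) = 3, so x = (1 ± 3)/2: x = 2 or x = -1.

x = -1, x = 0, x = 2


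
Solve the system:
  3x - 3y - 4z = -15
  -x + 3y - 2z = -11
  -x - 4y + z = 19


Using Cramer's rule. Expand each determinant along the first row.
D  = 3*[3*1 - (-2)*(-4)] - (-3)*[(-1)*1 - (-2)*(-1)] + (-4)*[(-1)*(-4) - 3*(-1)]
  = 3*(-5) - (-3)*(-3) + (-4)*(7) = -52
Dx = (-15)*[3*1 - (-2)*(-4)] - (-3)*[(-11)*1 - (-2)*19] + (-4)*[(-11)*(-4) - 3*19]
  = (-15)*(-5) - (-3)*(27) + (-4)*(-13) = 208
Dy = 3*[(-11)*1 - (-2)*19] - (-15)*[(-1)*1 - (-2)*(-1)] + (-4)*[(-1)*19 - (-11)*(-1)]
  = 3*(27) - (-15)*(-3) + (-4)*(-30) = 156
Dz = 3*[3*19 - (-11)*(-4)] - (-3)*[(-1)*19 - (-11)*(-1)] + (-15)*[(-1)*(-4) - 3*(-1)]
  = 3*(13) - (-3)*(-30) + (-15)*(7) = -156
x = Dx/D = 208/-52 = -4, y = Dy/D = 156/-52 = -3, z = Dz/D = -156/-52 = 3
Check eq1: (3)(-4) + (-3)(-3) + (-4)(3) = -15 = -15 ✓
Check eq2: (-1)(-4) + (3)(-3) + (-2)(3) = -11 = -11 ✓
Check eq3: (-1)(-4) + (-4)(-3) + (1)(3) = 19 = 19 ✓

x = -4, y = -3, z = 3


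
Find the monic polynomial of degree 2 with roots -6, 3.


A monic polynomial with roots -6, 3 is:
p(x) = (x + 6)(x - 3)
After multiplying by (x + 6): x + 6
After multiplying by (x - 3): x^2 + 3x - 18

x^2 + 3x - 18


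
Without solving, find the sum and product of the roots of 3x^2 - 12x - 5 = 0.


By Vieta's formulas for ax^2 + bx + c = 0:
  Sum of roots = -b/a
  Product of roots = c/a

Here a = 3, b = -12, c = -5
Sum = -(-12)/3 = 4
Product = -5/3 = -5/3

Sum = 4, Product = -5/3


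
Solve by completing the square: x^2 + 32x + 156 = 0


Start: x^2 + 32x + 156 = 0
Move constant: x^2 + 32x = -156
Half of 32 is 16, squared is 256
Add 256 to both sides: x^2 + 32x + 256 = 100
(x + 16)^2 = 100
x + 16 = ±10
x = -16 + 10 = -6 or x = -16 - 10 = -26

x = -26, x = -6


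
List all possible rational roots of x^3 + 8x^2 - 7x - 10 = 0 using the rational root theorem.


Rational root theorem: possible roots are ±p/q where:
  p divides the constant term (-10): p ∈ {1, 2, 5, 10}
  q divides the leading coefficient (1): q ∈ {1}

All possible rational roots: -10, -5, -2, -1, 1, 2, 5, 10

-10, -5, -2, -1, 1, 2, 5, 10


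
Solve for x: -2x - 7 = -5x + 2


Starting with: -2x - 7 = -5x + 2
Move all x terms to left: (-2 + 5)x = 2 + 7
Simplify: 3x = 9
Divide both sides by 3: x = 3

x = 3


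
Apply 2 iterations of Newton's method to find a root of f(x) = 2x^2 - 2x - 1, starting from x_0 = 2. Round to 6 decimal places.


Newton's method: x_(n+1) = x_n - f(x_n)/f'(x_n)
f(x) = 2x^2 - 2x - 1
f'(x) = 4x - 2

Iteration 1:
  f(2.000000) = 3.000000
  f'(2.000000) = 6.000000
  x_1 = 2.000000 - (3.000000)/(6.000000) = 1.500000

Iteration 2:
  f(1.500000) = 0.500000
  f'(1.500000) = 4.000000
  x_2 = 1.500000 - (0.500000)/(4.000000) = 1.375000

x_2 = 1.375000


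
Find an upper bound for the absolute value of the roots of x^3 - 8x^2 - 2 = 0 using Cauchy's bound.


Cauchy's bound: all roots r satisfy |r| <= 1 + max(|a_i/a_n|) for i = 0,...,n-1
where a_n is the leading coefficient.

Coefficients: [1, -8, 0, -2]
Leading coefficient a_n = 1
Ratios |a_i/a_n|: 8, 0, 2
Maximum ratio: 8
Cauchy's bound: |r| <= 1 + 8 = 9

Upper bound = 9


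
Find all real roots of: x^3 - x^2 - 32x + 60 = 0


Let p(x) = x^3 - x^2 - 32x + 60. By the rational root theorem (leading coefficient 1), any rational root is an integer divisor of 60: try ±1, ±2, ... in turn.
Test x = 1: value = 28 ≠ 0.
Test x = -1: value = 90 ≠ 0.
Test x = 2: value = 0 ✓, so (x - 2) is a factor.
Synthetic division by (x - 2): bring down 1; 1(2) - 1 = 1; 1(2) - 32 = -30; (-30)(2) + 60 = 0 → quotient x^2 + x - 30, remainder 0.
Solve the quadratic x^2 + x - 30 = 0: discriminant = 1^2 - 4(1)(-30) = 1 + 120 = 121.
sqrt(121) = 11, so x = (-1 ± 11)/2: x = 5 or x = -6.

x = -6, x = 2, x = 5


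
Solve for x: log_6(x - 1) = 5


Convert to exponential form: x - 1 = 6^5 = 7776
x = 7776 + 1 = 7777
Check: log_6(7777 - 1) = log_6(7776) = log_6(7776) = 5 ✓

x = 7777


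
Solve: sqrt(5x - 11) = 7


Square both sides: 5x - 11 = 7^2 = 49
5x = 49 + 11 = 60
x = 12
Check: sqrt(5*12 - 11) = sqrt(49) = 7 ✓

x = 12


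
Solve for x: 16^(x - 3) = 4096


Express both sides with the same base.
4096 = 16^3
Since the bases match, equate exponents: x - 3 = 3
So x = 3 - (-3) = 6

x = 6


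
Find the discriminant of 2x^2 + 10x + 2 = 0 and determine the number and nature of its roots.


For ax^2 + bx + c = 0, discriminant D = b^2 - 4ac
Here a = 2, b = 10, c = 2
D = (10)^2 - 4(2)(2) = 100 - 16 = 84

D = 84 > 0 but not a perfect square
The equation has 2 distinct real irrational roots.

Discriminant = 84, 2 distinct real irrational roots


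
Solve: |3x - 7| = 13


An absolute value equation |expr| = 13 gives two cases:
Case 1: 3x - 7 = 13
  3x = 20, so x = 20/3
Case 2: 3x - 7 = -13
  3x = -6, so x = -2

x = -2, x = 20/3


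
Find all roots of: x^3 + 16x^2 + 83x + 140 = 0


Let p(x) = x^3 + 16x^2 + 83x + 140. By the rational root theorem (leading coefficient 1), any rational root is an integer divisor of 140: try ±1, ±2, ... in turn.
Test x = 1: value = 240 ≠ 0.
Test x = -1: value = 72 ≠ 0.
Test x = 2: value = 378 ≠ 0.
Test x = -2: value = 30 ≠ 0.
Test x = 4: value = 792 ≠ 0.
Test x = -4: value = 0 ✓, so (x + 4) is a factor.
Synthetic division by (x + 4): bring down 1; 1(-4) + 16 = 12; 12(-4) + 83 = 35; 35(-4) + 140 = 0 → quotient x^2 + 12x + 35, remainder 0.
Solve the quadratic x^2 + 12x + 35 = 0: discriminant = 12^2 - 4(1)(35) = 144 - 140 = 4.
sqrt(4) = 2, so x = (-12 ± 2)/2: x = -5 or x = -7.
Collecting all roots found:

x = -7, x = -5, x = -4


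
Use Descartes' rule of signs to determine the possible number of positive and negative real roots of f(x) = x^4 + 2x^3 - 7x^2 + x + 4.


Descartes' rule of signs:

For positive roots, count sign changes in f(x) = x^4 + 2x^3 - 7x^2 + x + 4:
Signs of coefficients: +, +, -, +, +
Number of sign changes: 2
Possible positive real roots: 2, 0

For negative roots, examine f(-x) = x^4 - 2x^3 - 7x^2 - x + 4:
Signs of coefficients: +, -, -, -, +
Number of sign changes: 2
Possible negative real roots: 2, 0

Positive roots: 2 or 0; Negative roots: 2 or 0


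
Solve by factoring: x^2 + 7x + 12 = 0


We need two numbers that multiply to 12 and add to 7.
Those numbers are 3 and 4 (since 3 * 4 = 12 and 3 + 4 = 7).
So x^2 + 7x + 12 = (x + 3)(x + 4) = 0
Setting each factor to zero: x = -3 or x = -4

x = -4, x = -3


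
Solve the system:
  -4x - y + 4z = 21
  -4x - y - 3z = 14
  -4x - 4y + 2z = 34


Using Cramer's rule. Expand each determinant along the first row.
D  = (-4)*[(-1)*2 - (-3)*(-4)] - (-1)*[(-4)*2 - (-3)*(-4)] + 4*[(-4)*(-4) - (-1)*(-4)]
  = (-4)*(-14) - (-1)*(-20) + 4*(12) = 84
Dx = 21*[(-1)*2 - (-3)*(-4)] - (-1)*[14*2 - (-3)*34] + 4*[14*(-4) - (-1)*34]
  = 21*(-14) - (-1)*(130) + 4*(-22) = -252
Dy = (-4)*[14*2 - (-3)*34] - 21*[(-4)*2 - (-3)*(-4)] + 4*[(-4)*34 - 14*(-4)]
  = (-4)*(130) - 21*(-20) + 4*(-80) = -420
Dz = (-4)*[(-1)*34 - 14*(-4)] - (-1)*[(-4)*34 - 14*(-4)] + 21*[(-4)*(-4) - (-1)*(-4)]
  = (-4)*(22) - (-1)*(-80) + 21*(12) = 84
x = Dx/D = -252/84 = -3, y = Dy/D = -420/84 = -5, z = Dz/D = 84/84 = 1
Check eq1: (-4)(-3) + (-1)(-5) + (4)(1) = 21 = 21 ✓
Check eq2: (-4)(-3) + (-1)(-5) + (-3)(1) = 14 = 14 ✓
Check eq3: (-4)(-3) + (-4)(-5) + (2)(1) = 34 = 34 ✓

x = -3, y = -5, z = 1


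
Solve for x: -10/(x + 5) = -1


Multiply both sides by (x + 5): -10 = -1(x + 5)
Distribute: -10 = -x - 5
-x = -10 + 5 = -5
x = 5

x = 5


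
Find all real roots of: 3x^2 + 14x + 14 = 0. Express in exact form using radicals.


Using the quadratic formula: x = (-b ± sqrt(b^2 - 4ac)) / (2a)
Here a = 3, b = 14, c = 14
Discriminant = b^2 - 4ac = 14^2 - 4(3)(14) = 196 - 168 = 28
Since discriminant = 28 > 0, there are two real roots.
x = (-14 ± 2*sqrt(7)) / 6
Simplifying: x = (-7 ± sqrt(7)) / 3
Numerically: x ≈ -1.4514 or x ≈ -3.2153

x = (-7 + sqrt(7)) / 3 or x = (-7 - sqrt(7)) / 3


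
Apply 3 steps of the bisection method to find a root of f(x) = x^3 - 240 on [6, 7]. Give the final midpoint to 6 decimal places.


f(x) = x^3 - 240
f(6) = -24 < 0
f(7) = 103 > 0

Step 1: midpoint = (6.000000 + 7.000000)/2 = 6.500000
  f(6.500000) = 34.625000
  f(mid) > 0, so root is in [6.000000, 6.500000]

Step 2: midpoint = (6.000000 + 6.500000)/2 = 6.250000
  f(6.250000) = 4.140625
  f(mid) > 0, so root is in [6.000000, 6.250000]

Step 3: midpoint = (6.000000 + 6.250000)/2 = 6.125000
  f(6.125000) = -10.216797
  f(mid) < 0, so root is in [6.125000, 6.250000]

midpoint = 6.125000


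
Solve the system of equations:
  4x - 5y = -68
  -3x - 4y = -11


Using Cramer's rule:
Determinant D = (4)(-4) - (-3)(-5) = -16 - 15 = -31
Dx = (-68)(-4) - (-11)(-5) = 272 - 55 = 217
Dy = (4)(-11) - (-3)(-68) = -44 - 204 = -248
x = Dx/D = 217/-31 = -7
y = Dy/D = -248/-31 = 8

x = -7, y = 8


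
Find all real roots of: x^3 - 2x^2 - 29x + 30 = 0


Let p(x) = x^3 - 2x^2 - 29x + 30. By the rational root theorem (leading coefficient 1), any rational root is an integer divisor of 30: try ±1, ±2, ... in turn.
Test x = 1: value = 0 ✓, so (x - 1) is a factor.
Synthetic division by (x - 1): bring down 1; 1(1) - 2 = -1; (-1)(1) - 29 = -30; (-30)(1) + 30 = 0 → quotient x^2 - x - 30, remainder 0.
Solve the quadratic x^2 - x - 30 = 0: discriminant = (-1)^2 - 4(1)(-30) = 1 + 120 = 121.
sqrt(121) = 11, so x = (1 ± 11)/2: x = 6 or x = -5.

x = -5, x = 1, x = 6


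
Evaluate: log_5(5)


We need the exponent such that 5^? = 5
5^1 = 5
Therefore log_5(5) = 1

1


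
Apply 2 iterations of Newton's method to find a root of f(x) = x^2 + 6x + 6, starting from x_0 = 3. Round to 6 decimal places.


Newton's method: x_(n+1) = x_n - f(x_n)/f'(x_n)
f(x) = x^2 + 6x + 6
f'(x) = 2x + 6

Iteration 1:
  f(3.000000) = 33.000000
  f'(3.000000) = 12.000000
  x_1 = 3.000000 - (33.000000)/(12.000000) = 0.250000

Iteration 2:
  f(0.250000) = 7.562500
  f'(0.250000) = 6.500000
  x_2 = 0.250000 - (7.562500)/(6.500000) = -0.913462

x_2 = -0.913462


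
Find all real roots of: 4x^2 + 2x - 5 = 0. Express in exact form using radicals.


Using the quadratic formula: x = (-b ± sqrt(b^2 - 4ac)) / (2a)
Here a = 4, b = 2, c = -5
Discriminant = b^2 - 4ac = 2^2 - 4(4)(-5) = 4 + 80 = 84
Since discriminant = 84 > 0, there are two real roots.
x = (-2 ± 2*sqrt(21)) / 8
Simplifying: x = (-1 ± sqrt(21)) / 4
Numerically: x ≈ 0.8956 or x ≈ -1.3956

x = (-1 + sqrt(21)) / 4 or x = (-1 - sqrt(21)) / 4


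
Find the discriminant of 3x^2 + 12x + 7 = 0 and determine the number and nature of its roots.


For ax^2 + bx + c = 0, discriminant D = b^2 - 4ac
Here a = 3, b = 12, c = 7
D = (12)^2 - 4(3)(7) = 144 - 84 = 60

D = 60 > 0 but not a perfect square
The equation has 2 distinct real irrational roots.

Discriminant = 60, 2 distinct real irrational roots


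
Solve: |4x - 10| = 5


An absolute value equation |expr| = 5 gives two cases:
Case 1: 4x - 10 = 5
  4x = 15, so x = 15/4
Case 2: 4x - 10 = -5
  4x = 5, so x = 5/4

x = 5/4, x = 15/4


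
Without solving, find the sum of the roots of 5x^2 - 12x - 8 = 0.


By Vieta's formulas for ax^2 + bx + c = 0:
  Sum of roots = -b/a
  Product of roots = c/a

Here a = 5, b = -12, c = -8
Sum = -(-12)/5 = 12/5
Product = -8/5 = -8/5

Sum = 12/5


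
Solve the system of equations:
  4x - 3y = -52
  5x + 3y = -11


Using Cramer's rule:
Determinant D = (4)(3) - (5)(-3) = 12 + 15 = 27
Dx = (-52)(3) - (-11)(-3) = -156 - 33 = -189
Dy = (4)(-11) - (5)(-52) = -44 + 260 = 216
x = Dx/D = -189/27 = -7
y = Dy/D = 216/27 = 8

x = -7, y = 8


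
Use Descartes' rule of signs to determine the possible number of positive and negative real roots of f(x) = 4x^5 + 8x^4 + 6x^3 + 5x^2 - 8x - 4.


Descartes' rule of signs:

For positive roots, count sign changes in f(x) = 4x^5 + 8x^4 + 6x^3 + 5x^2 - 8x - 4:
Signs of coefficients: +, +, +, +, -, -
Number of sign changes: 1
Possible positive real roots: 1

For negative roots, examine f(-x) = -4x^5 + 8x^4 - 6x^3 + 5x^2 + 8x - 4:
Signs of coefficients: -, +, -, +, +, -
Number of sign changes: 4
Possible negative real roots: 4, 2, 0

Positive roots: 1; Negative roots: 4 or 2 or 0


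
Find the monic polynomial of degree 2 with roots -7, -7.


A monic polynomial with roots -7, -7 is:
p(x) = (x + 7)(x + 7)
After multiplying by (x + 7): x + 7
After multiplying by (x + 7): x^2 + 14x + 49

x^2 + 14x + 49


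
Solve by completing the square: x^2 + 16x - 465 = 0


Start: x^2 + 16x - 465 = 0
Move constant: x^2 + 16x = 465
Half of 16 is 8, squared is 64
Add 64 to both sides: x^2 + 16x + 64 = 529
(x + 8)^2 = 529
x + 8 = ±23
x = -8 + 23 = 15 or x = -8 - 23 = -31

x = -31, x = 15


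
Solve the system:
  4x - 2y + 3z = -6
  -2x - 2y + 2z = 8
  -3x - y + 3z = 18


Using Cramer's rule. Expand each determinant along the first row.
D  = 4*[(-2)*3 - 2*(-1)] - (-2)*[(-2)*3 - 2*(-3)] + 3*[(-2)*(-1) - (-2)*(-3)]
  = 4*(-4) - (-2)*(0) + 3*(-4) = -28
Dx = (-6)*[(-2)*3 - 2*(-1)] - (-2)*[8*3 - 2*18] + 3*[8*(-1) - (-2)*18]
  = (-6)*(-4) - (-2)*(-12) + 3*(28) = 84
Dy = 4*[8*3 - 2*18] - (-6)*[(-2)*3 - 2*(-3)] + 3*[(-2)*18 - 8*(-3)]
  = 4*(-12) - (-6)*(0) + 3*(-12) = -84
Dz = 4*[(-2)*18 - 8*(-1)] - (-2)*[(-2)*18 - 8*(-3)] + (-6)*[(-2)*(-1) - (-2)*(-3)]
  = 4*(-28) - (-2)*(-12) + (-6)*(-4) = -112
x = Dx/D = 84/-28 = -3, y = Dy/D = -84/-28 = 3, z = Dz/D = -112/-28 = 4
Check eq1: (4)(-3) + (-2)(3) + (3)(4) = -6 = -6 ✓
Check eq2: (-2)(-3) + (-2)(3) + (2)(4) = 8 = 8 ✓
Check eq3: (-3)(-3) + (-1)(3) + (3)(4) = 18 = 18 ✓

x = -3, y = 3, z = 4


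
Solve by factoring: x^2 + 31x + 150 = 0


We need two numbers that multiply to 150 and add to 31.
Those numbers are 6 and 25 (since 6 * 25 = 150 and 6 + 25 = 31).
So x^2 + 31x + 150 = (x + 6)(x + 25) = 0
Setting each factor to zero: x = -6 or x = -25

x = -25, x = -6


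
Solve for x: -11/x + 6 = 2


Subtract 6 from both sides: -11/x = -4
Multiply both sides by x: -11 = -4 * x
Divide by -4: x = 11/4

x = 11/4


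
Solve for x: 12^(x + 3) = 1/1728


Express both sides with the same base.
1/1728 = 12^(-3)
Since the bases match, equate exponents: x + 3 = -3
So x = -3 - (3) = -6

x = -6


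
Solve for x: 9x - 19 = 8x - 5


Starting with: 9x - 19 = 8x - 5
Move all x terms to left: (9 - 8)x = -5 + 19
Simplify: x = 14
Divide both sides by 1: x = 14

x = 14


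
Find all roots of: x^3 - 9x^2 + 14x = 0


The constant term is 0, so x = 0 is a root. Factor out x:
  x^2 - 9x + 14 = 0
Solve the quadratic x^2 - 9x + 14 = 0: discriminant = (-9)^2 - 4(1)(14) = 81 - 56 = 25.
sqrt(25) = 5, so x = (9 ± 5)/2: x = 7 or x = 2.
Collecting all roots found:

x = 0, x = 2, x = 7


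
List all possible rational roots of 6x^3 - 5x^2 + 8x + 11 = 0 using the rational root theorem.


Rational root theorem: possible roots are ±p/q where:
  p divides the constant term (11): p ∈ {1, 11}
  q divides the leading coefficient (6): q ∈ {1, 2, 3, 6}

All possible rational roots: -11, -11/2, -11/3, -11/6, -1, -1/2, -1/3, -1/6, 1/6, 1/3, 1/2, 1, 11/6, 11/3, 11/2, 11

-11, -11/2, -11/3, -11/6, -1, -1/2, -1/3, -1/6, 1/6, 1/3, 1/2, 1, 11/6, 11/3, 11/2, 11


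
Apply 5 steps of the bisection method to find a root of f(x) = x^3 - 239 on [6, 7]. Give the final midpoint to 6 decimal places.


f(x) = x^3 - 239
f(6) = -23 < 0
f(7) = 104 > 0

Step 1: midpoint = (6.000000 + 7.000000)/2 = 6.500000
  f(6.500000) = 35.625000
  f(mid) > 0, so root is in [6.000000, 6.500000]

Step 2: midpoint = (6.000000 + 6.500000)/2 = 6.250000
  f(6.250000) = 5.140625
  f(mid) > 0, so root is in [6.000000, 6.250000]

Step 3: midpoint = (6.000000 + 6.250000)/2 = 6.125000
  f(6.125000) = -9.216797
  f(mid) < 0, so root is in [6.125000, 6.250000]

Step 4: midpoint = (6.125000 + 6.250000)/2 = 6.187500
  f(6.187500) = -2.110596
  f(mid) < 0, so root is in [6.187500, 6.250000]

Step 5: midpoint = (6.187500 + 6.250000)/2 = 6.218750
  f(6.218750) = 1.496796
  f(mid) > 0, so root is in [6.187500, 6.218750]

midpoint = 6.218750


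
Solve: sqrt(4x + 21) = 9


Square both sides: 4x + 21 = 9^2 = 81
4x = 81 - 21 = 60
x = 15
Check: sqrt(4*15 + 21) = sqrt(81) = 9 ✓

x = 15


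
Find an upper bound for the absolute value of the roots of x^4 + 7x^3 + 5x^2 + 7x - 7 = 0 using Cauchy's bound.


Cauchy's bound: all roots r satisfy |r| <= 1 + max(|a_i/a_n|) for i = 0,...,n-1
where a_n is the leading coefficient.

Coefficients: [1, 7, 5, 7, -7]
Leading coefficient a_n = 1
Ratios |a_i/a_n|: 7, 5, 7, 7
Maximum ratio: 7
Cauchy's bound: |r| <= 1 + 7 = 8

Upper bound = 8


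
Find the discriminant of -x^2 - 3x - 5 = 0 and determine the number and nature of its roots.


For ax^2 + bx + c = 0, discriminant D = b^2 - 4ac
Here a = -1, b = -3, c = -5
D = (-3)^2 - 4(-1)(-5) = 9 - 20 = -11

D = -11 < 0
The equation has no real roots (2 complex conjugate roots).

Discriminant = -11, no real roots (2 complex conjugate roots)


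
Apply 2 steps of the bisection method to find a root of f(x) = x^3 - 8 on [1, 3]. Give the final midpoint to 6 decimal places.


f(x) = x^3 - 8
f(1) = -7 < 0
f(3) = 19 > 0

Step 1: midpoint = (1.000000 + 3.000000)/2 = 2.000000
  f(2.000000) = 0.000000
  f(mid) = 0, exact root found!

midpoint = 2.000000


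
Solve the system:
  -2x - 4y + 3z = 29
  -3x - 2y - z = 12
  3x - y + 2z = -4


Using Cramer's rule. Expand each determinant along the first row.
D  = (-2)*[(-2)*2 - (-1)*(-1)] - (-4)*[(-3)*2 - (-1)*3] + 3*[(-3)*(-1) - (-2)*3]
  = (-2)*(-5) - (-4)*(-3) + 3*(9) = 25
Dx = 29*[(-2)*2 - (-1)*(-1)] - (-4)*[12*2 - (-1)*(-4)] + 3*[12*(-1) - (-2)*(-4)]
  = 29*(-5) - (-4)*(20) + 3*(-20) = -125
Dy = (-2)*[12*2 - (-1)*(-4)] - 29*[(-3)*2 - (-1)*3] + 3*[(-3)*(-4) - 12*3]
  = (-2)*(20) - 29*(-3) + 3*(-24) = -25
Dz = (-2)*[(-2)*(-4) - 12*(-1)] - (-4)*[(-3)*(-4) - 12*3] + 29*[(-3)*(-1) - (-2)*3]
  = (-2)*(20) - (-4)*(-24) + 29*(9) = 125
x = Dx/D = -125/25 = -5, y = Dy/D = -25/25 = -1, z = Dz/D = 125/25 = 5
Check eq1: (-2)(-5) + (-4)(-1) + (3)(5) = 29 = 29 ✓
Check eq2: (-3)(-5) + (-2)(-1) + (-1)(5) = 12 = 12 ✓
Check eq3: (3)(-5) + (-1)(-1) + (2)(5) = -4 = -4 ✓

x = -5, y = -1, z = 5


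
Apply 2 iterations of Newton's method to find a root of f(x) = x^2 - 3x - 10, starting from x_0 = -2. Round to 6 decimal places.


Newton's method: x_(n+1) = x_n - f(x_n)/f'(x_n)
f(x) = x^2 - 3x - 10
f'(x) = 2x - 3

Iteration 1:
  f(-2.000000) = 0.000000
  f'(-2.000000) = -7.000000
  x_1 = -2.000000 - (0.000000)/(-7.000000) = -2.000000

Iteration 2:
  f(-2.000000) = 0.000000
  f'(-2.000000) = -7.000000
  x_2 = -2.000000 - (0.000000)/(-7.000000) = -2.000000

x_2 = -2.000000


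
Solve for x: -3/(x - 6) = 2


Multiply both sides by (x - 6): -3 = 2(x - 6)
Distribute: -3 = 2x - 12
2x = -3 + 12 = 9
x = 9/2

x = 9/2


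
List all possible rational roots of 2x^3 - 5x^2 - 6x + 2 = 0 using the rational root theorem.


Rational root theorem: possible roots are ±p/q where:
  p divides the constant term (2): p ∈ {1, 2}
  q divides the leading coefficient (2): q ∈ {1, 2}

All possible rational roots: -2, -1, -1/2, 1/2, 1, 2

-2, -1, -1/2, 1/2, 1, 2


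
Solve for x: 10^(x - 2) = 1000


Express both sides with the same base.
1000 = 10^3
Since the bases match, equate exponents: x - 2 = 3
So x = 3 - (-2) = 5

x = 5


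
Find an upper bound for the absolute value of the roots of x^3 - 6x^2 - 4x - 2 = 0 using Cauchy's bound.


Cauchy's bound: all roots r satisfy |r| <= 1 + max(|a_i/a_n|) for i = 0,...,n-1
where a_n is the leading coefficient.

Coefficients: [1, -6, -4, -2]
Leading coefficient a_n = 1
Ratios |a_i/a_n|: 6, 4, 2
Maximum ratio: 6
Cauchy's bound: |r| <= 1 + 6 = 7

Upper bound = 7


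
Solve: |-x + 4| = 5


An absolute value equation |expr| = 5 gives two cases:
Case 1: -x + 4 = 5
  -x = 1, so x = -1
Case 2: -x + 4 = -5
  -x = -9, so x = 9

x = -1, x = 9


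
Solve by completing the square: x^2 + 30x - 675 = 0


Start: x^2 + 30x - 675 = 0
Move constant: x^2 + 30x = 675
Half of 30 is 15, squared is 225
Add 225 to both sides: x^2 + 30x + 225 = 900
(x + 15)^2 = 900
x + 15 = ±30
x = -15 + 30 = 15 or x = -15 - 30 = -45

x = -45, x = 15


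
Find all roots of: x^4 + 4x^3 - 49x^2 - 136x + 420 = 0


Let p(x) = x^4 + 4x^3 - 49x^2 - 136x + 420. By the rational root theorem (leading coefficient 1), any rational root is an integer divisor of 420: try ±1, ±2, ... in turn.
Test x = 1: value = 240 ≠ 0.
Test x = -1: value = 504 ≠ 0.
Test x = 2: value = 0 ✓, so (x - 2) is a factor.
Synthetic division by (x - 2): bring down 1; 1(2) + 4 = 6; 6(2) - 49 = -37; (-37)(2) - 136 = -210; (-210)(2) + 420 = 0 → quotient x^3 + 6x^2 - 37x - 210, remainder 0.
Continue with the quotient x^3 + 6x^2 - 37x - 210 (candidates must divide 210; re-test x = 2 first in case it repeats).
Test x = 2: value = -252 ≠ 0.
Test x = -2: value = -120 ≠ 0.
Test x = 3: value = -240 ≠ 0.
Test x = -3: value = -72 ≠ 0.
Test x = 5: value = -120 ≠ 0.
Test x = -5: value = 0 ✓, so (x + 5) is a factor.
Synthetic division by (x + 5): bring down 1; 1(-5) + 6 = 1; 1(-5) - 37 = -42; (-42)(-5) - 210 = 0 → quotient x^2 + x - 42, remainder 0.
Solve the quadratic x^2 + x - 42 = 0: discriminant = 1^2 - 4(1)(-42) = 1 + 168 = 169.
sqrt(169) = 13, so x = (-1 ± 13)/2: x = 6 or x = -7.
Collecting all roots found:

x = -7, x = -5, x = 2, x = 6


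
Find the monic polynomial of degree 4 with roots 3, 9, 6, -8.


A monic polynomial with roots 3, 9, 6, -8 is:
p(x) = (x - 3)(x - 9)(x - 6)(x + 8)
After multiplying by (x - 3): x - 3
After multiplying by (x - 9): x^2 - 12x + 27
After multiplying by (x - 6): x^3 - 18x^2 + 99x - 162
After multiplying by (x + 8): x^4 - 10x^3 - 45x^2 + 630x - 1296

x^4 - 10x^3 - 45x^2 + 630x - 1296


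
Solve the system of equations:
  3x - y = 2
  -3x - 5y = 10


Using Cramer's rule:
Determinant D = (3)(-5) - (-3)(-1) = -15 - 3 = -18
Dx = (2)(-5) - (10)(-1) = -10 + 10 = 0
Dy = (3)(10) - (-3)(2) = 30 + 6 = 36
x = Dx/D = 0/-18 = 0
y = Dy/D = 36/-18 = -2

x = 0, y = -2


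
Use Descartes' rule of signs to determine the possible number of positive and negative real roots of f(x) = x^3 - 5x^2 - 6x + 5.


Descartes' rule of signs:

For positive roots, count sign changes in f(x) = x^3 - 5x^2 - 6x + 5:
Signs of coefficients: +, -, -, +
Number of sign changes: 2
Possible positive real roots: 2, 0

For negative roots, examine f(-x) = -x^3 - 5x^2 + 6x + 5:
Signs of coefficients: -, -, +, +
Number of sign changes: 1
Possible negative real roots: 1

Positive roots: 2 or 0; Negative roots: 1


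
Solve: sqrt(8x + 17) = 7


Square both sides: 8x + 17 = 7^2 = 49
8x = 49 - 17 = 32
x = 4
Check: sqrt(8*4 + 17) = sqrt(49) = 7 ✓

x = 4


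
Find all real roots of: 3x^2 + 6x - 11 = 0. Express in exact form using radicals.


Using the quadratic formula: x = (-b ± sqrt(b^2 - 4ac)) / (2a)
Here a = 3, b = 6, c = -11
Discriminant = b^2 - 4ac = 6^2 - 4(3)(-11) = 36 + 132 = 168
Since discriminant = 168 > 0, there are two real roots.
x = (-6 ± 2*sqrt(42)) / 6
Simplifying: x = (-3 ± sqrt(42)) / 3
Numerically: x ≈ 1.1602 or x ≈ -3.1602

x = (-3 + sqrt(42)) / 3 or x = (-3 - sqrt(42)) / 3


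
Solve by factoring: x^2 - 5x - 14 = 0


We need two numbers that multiply to -14 and add to -5.
Those numbers are 2 and -7 (since 2 * (-7) = -14 and 2 + (-7) = -5).
So x^2 - 5x - 14 = (x + 2)(x - 7) = 0
Setting each factor to zero: x = -2 or x = 7

x = -2, x = 7


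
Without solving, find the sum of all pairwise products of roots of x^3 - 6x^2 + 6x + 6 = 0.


By Vieta's formulas for x^3 + bx^2 + cx + d = 0:
  r1 + r2 + r3 = -b/a = 6
  r1*r2 + r1*r3 + r2*r3 = c/a = 6
  r1*r2*r3 = -d/a = -6


Sum of pairwise products = 6


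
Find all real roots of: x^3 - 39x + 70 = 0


Let p(x) = x^3 - 39x + 70. By the rational root theorem (leading coefficient 1), any rational root is an integer divisor of 70: try ±1, ±2, ... in turn.
Test x = 1: value = 32 ≠ 0.
Test x = -1: value = 108 ≠ 0.
Test x = 2: value = 0 ✓, so (x - 2) is a factor.
Synthetic division by (x - 2): bring down 1; 1(2) + 0 = 2; 2(2) - 39 = -35; (-35)(2) + 70 = 0 → quotient x^2 + 2x - 35, remainder 0.
Solve the quadratic x^2 + 2x - 35 = 0: discriminant = 2^2 - 4(1)(-35) = 4 + 140 = 144.
sqrt(144) = 12, so x = (-2 ± 12)/2: x = 5 or x = -7.

x = -7, x = 2, x = 5


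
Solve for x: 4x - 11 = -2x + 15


Starting with: 4x - 11 = -2x + 15
Move all x terms to left: (4 + 2)x = 15 + 11
Simplify: 6x = 26
Divide both sides by 6: x = 13/3

x = 13/3


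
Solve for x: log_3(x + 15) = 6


Convert to exponential form: x + 15 = 3^6 = 729
x = 729 - 15 = 714
Check: log_3(714 + 15) = log_3(729) = log_3(729) = 6 ✓

x = 714


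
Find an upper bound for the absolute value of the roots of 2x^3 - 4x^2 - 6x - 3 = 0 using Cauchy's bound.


Cauchy's bound: all roots r satisfy |r| <= 1 + max(|a_i/a_n|) for i = 0,...,n-1
where a_n is the leading coefficient.

Coefficients: [2, -4, -6, -3]
Leading coefficient a_n = 2
Ratios |a_i/a_n|: 2, 3, 3/2
Maximum ratio: 3
Cauchy's bound: |r| <= 1 + 3 = 4

Upper bound = 4


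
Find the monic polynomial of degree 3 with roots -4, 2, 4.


A monic polynomial with roots -4, 2, 4 is:
p(x) = (x + 4)(x - 2)(x - 4)
After multiplying by (x + 4): x + 4
After multiplying by (x - 2): x^2 + 2x - 8
After multiplying by (x - 4): x^3 - 2x^2 - 16x + 32

x^3 - 2x^2 - 16x + 32


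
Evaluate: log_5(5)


We need the exponent such that 5^? = 5
5^1 = 5
Therefore log_5(5) = 1

1


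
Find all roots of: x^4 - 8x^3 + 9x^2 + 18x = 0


The constant term is 0, so x = 0 is a root. Factor out x:
  x^3 - 8x^2 + 9x + 18 = 0
Let p(x) = x^3 - 8x^2 + 9x + 18. By the rational root theorem (leading coefficient 1), any rational root is an integer divisor of 18: try ±1, ±2, ... in turn.
Test x = 1: value = 20 ≠ 0.
Test x = -1: value = 0 ✓, so (x + 1) is a factor.
Synthetic division by (x + 1): bring down 1; 1(-1) - 8 = -9; (-9)(-1) + 9 = 18; 18(-1) + 18 = 0 → quotient x^2 - 9x + 18, remainder 0.
Solve the quadratic x^2 - 9x + 18 = 0: discriminant = (-9)^2 - 4(1)(18) = 81 - 72 = 9.
sqrt(9) = 3, so x = (9 ± 3)/2: x = 6 or x = 3.
Collecting all roots found:

x = -1, x = 0, x = 3, x = 6


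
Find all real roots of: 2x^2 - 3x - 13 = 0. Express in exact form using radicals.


Using the quadratic formula: x = (-b ± sqrt(b^2 - 4ac)) / (2a)
Here a = 2, b = -3, c = -13
Discriminant = b^2 - 4ac = (-3)^2 - 4(2)(-13) = 9 + 104 = 113
Since discriminant = 113 > 0, there are two real roots.
x = (3 ± sqrt(113)) / 4
Numerically: x ≈ 3.4075 or x ≈ -1.9075

x = (3 + sqrt(113)) / 4 or x = (3 - sqrt(113)) / 4


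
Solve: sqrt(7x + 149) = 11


Square both sides: 7x + 149 = 11^2 = 121
7x = 121 - 149 = -28
x = -4
Check: sqrt(7*(-4) + 149) = sqrt(121) = 11 ✓

x = -4


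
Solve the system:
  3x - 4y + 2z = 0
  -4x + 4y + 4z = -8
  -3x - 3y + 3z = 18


Using Cramer's rule. Expand each determinant along the first row.
D  = 3*[4*3 - 4*(-3)] - (-4)*[(-4)*3 - 4*(-3)] + 2*[(-4)*(-3) - 4*(-3)]
  = 3*(24) - (-4)*(0) + 2*(24) = 120
Dx = 0*[4*3 - 4*(-3)] - (-4)*[(-8)*3 - 4*18] + 2*[(-8)*(-3) - 4*18]
  = 0*(24) - (-4)*(-96) + 2*(-48) = -480
Dy = 3*[(-8)*3 - 4*18] - 0*[(-4)*3 - 4*(-3)] + 2*[(-4)*18 - (-8)*(-3)]
  = 3*(-96) - 0*(0) + 2*(-96) = -480
Dz = 3*[4*18 - (-8)*(-3)] - (-4)*[(-4)*18 - (-8)*(-3)] + 0*[(-4)*(-3) - 4*(-3)]
  = 3*(48) - (-4)*(-96) + 0*(24) = -240
x = Dx/D = -480/120 = -4, y = Dy/D = -480/120 = -4, z = Dz/D = -240/120 = -2
Check eq1: (3)(-4) + (-4)(-4) + (2)(-2) = 0 = 0 ✓
Check eq2: (-4)(-4) + (4)(-4) + (4)(-2) = -8 = -8 ✓
Check eq3: (-3)(-4) + (-3)(-4) + (3)(-2) = 18 = 18 ✓

x = -4, y = -4, z = -2


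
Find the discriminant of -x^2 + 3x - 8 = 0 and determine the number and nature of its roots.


For ax^2 + bx + c = 0, discriminant D = b^2 - 4ac
Here a = -1, b = 3, c = -8
D = (3)^2 - 4(-1)(-8) = 9 - 32 = -23

D = -23 < 0
The equation has no real roots (2 complex conjugate roots).

Discriminant = -23, no real roots (2 complex conjugate roots)


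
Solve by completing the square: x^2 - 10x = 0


Start: x^2 - 10x + 0 = 0
Move constant: x^2 - 10x = 0
Half of -10 is -5, squared is 25
Add 25 to both sides: x^2 - 10x + 25 = 25
(x - 5)^2 = 25
x - 5 = ±5
x = 5 + 5 = 10 or x = 5 - 5 = 0

x = 0, x = 10


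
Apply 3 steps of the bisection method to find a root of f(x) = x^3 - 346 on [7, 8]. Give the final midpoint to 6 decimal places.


f(x) = x^3 - 346
f(7) = -3 < 0
f(8) = 166 > 0

Step 1: midpoint = (7.000000 + 8.000000)/2 = 7.500000
  f(7.500000) = 75.875000
  f(mid) > 0, so root is in [7.000000, 7.500000]

Step 2: midpoint = (7.000000 + 7.500000)/2 = 7.250000
  f(7.250000) = 35.078125
  f(mid) > 0, so root is in [7.000000, 7.250000]

Step 3: midpoint = (7.000000 + 7.250000)/2 = 7.125000
  f(7.125000) = 15.705078
  f(mid) > 0, so root is in [7.000000, 7.125000]

midpoint = 7.125000


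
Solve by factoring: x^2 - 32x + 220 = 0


We need two numbers that multiply to 220 and add to -32.
Those numbers are -10 and -22 (since (-10) * (-22) = 220 and (-10) + (-22) = -32).
So x^2 - 32x + 220 = (x - 10)(x - 22) = 0
Setting each factor to zero: x = 10 or x = 22

x = 10, x = 22


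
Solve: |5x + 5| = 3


An absolute value equation |expr| = 3 gives two cases:
Case 1: 5x + 5 = 3
  5x = -2, so x = -2/5
Case 2: 5x + 5 = -3
  5x = -8, so x = -8/5

x = -8/5, x = -2/5


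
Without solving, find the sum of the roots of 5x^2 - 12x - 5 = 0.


By Vieta's formulas for ax^2 + bx + c = 0:
  Sum of roots = -b/a
  Product of roots = c/a

Here a = 5, b = -12, c = -5
Sum = -(-12)/5 = 12/5
Product = -5/5 = -1

Sum = 12/5


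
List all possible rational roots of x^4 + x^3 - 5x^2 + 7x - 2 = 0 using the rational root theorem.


Rational root theorem: possible roots are ±p/q where:
  p divides the constant term (-2): p ∈ {1, 2}
  q divides the leading coefficient (1): q ∈ {1}

All possible rational roots: -2, -1, 1, 2

-2, -1, 1, 2


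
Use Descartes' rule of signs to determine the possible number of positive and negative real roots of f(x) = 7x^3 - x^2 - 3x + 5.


Descartes' rule of signs:

For positive roots, count sign changes in f(x) = 7x^3 - x^2 - 3x + 5:
Signs of coefficients: +, -, -, +
Number of sign changes: 2
Possible positive real roots: 2, 0

For negative roots, examine f(-x) = -7x^3 - x^2 + 3x + 5:
Signs of coefficients: -, -, +, +
Number of sign changes: 1
Possible negative real roots: 1

Positive roots: 2 or 0; Negative roots: 1


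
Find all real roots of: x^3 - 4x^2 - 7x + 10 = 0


Let p(x) = x^3 - 4x^2 - 7x + 10. By the rational root theorem (leading coefficient 1), any rational root is an integer divisor of 10: try ±1, ±2, ... in turn.
Test x = 1: value = 0 ✓, so (x - 1) is a factor.
Synthetic division by (x - 1): bring down 1; 1(1) - 4 = -3; (-3)(1) - 7 = -10; (-10)(1) + 10 = 0 → quotient x^2 - 3x - 10, remainder 0.
Solve the quadratic x^2 - 3x - 10 = 0: discriminant = (-3)^2 - 4(1)(-10) = 9 + 40 = 49.
sqrt(49) = 7, so x = (3 ± 7)/2: x = 5 or x = -2.

x = -2, x = 1, x = 5


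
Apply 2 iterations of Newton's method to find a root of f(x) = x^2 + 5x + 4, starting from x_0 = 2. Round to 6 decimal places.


Newton's method: x_(n+1) = x_n - f(x_n)/f'(x_n)
f(x) = x^2 + 5x + 4
f'(x) = 2x + 5

Iteration 1:
  f(2.000000) = 18.000000
  f'(2.000000) = 9.000000
  x_1 = 2.000000 - (18.000000)/(9.000000) = 0.000000

Iteration 2:
  f(0.000000) = 4.000000
  f'(0.000000) = 5.000000
  x_2 = 0.000000 - (4.000000)/(5.000000) = -0.800000

x_2 = -0.800000


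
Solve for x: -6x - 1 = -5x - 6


Starting with: -6x - 1 = -5x - 6
Move all x terms to left: (-6 + 5)x = -6 + 1
Simplify: -x = -5
Divide both sides by -1: x = 5

x = 5


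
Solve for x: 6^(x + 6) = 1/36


Express both sides with the same base.
1/36 = 6^(-2)
Since the bases match, equate exponents: x + 6 = -2
So x = -2 - (6) = -8

x = -8


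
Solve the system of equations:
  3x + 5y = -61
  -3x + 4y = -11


Using Cramer's rule:
Determinant D = (3)(4) - (-3)(5) = 12 + 15 = 27
Dx = (-61)(4) - (-11)(5) = -244 + 55 = -189
Dy = (3)(-11) - (-3)(-61) = -33 - 183 = -216
x = Dx/D = -189/27 = -7
y = Dy/D = -216/27 = -8

x = -7, y = -8


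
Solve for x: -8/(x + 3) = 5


Multiply both sides by (x + 3): -8 = 5(x + 3)
Distribute: -8 = 5x + 15
5x = -8 - 15 = -23
x = -23/5

x = -23/5


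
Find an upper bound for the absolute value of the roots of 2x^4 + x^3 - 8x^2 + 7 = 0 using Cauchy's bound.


Cauchy's bound: all roots r satisfy |r| <= 1 + max(|a_i/a_n|) for i = 0,...,n-1
where a_n is the leading coefficient.

Coefficients: [2, 1, -8, 0, 7]
Leading coefficient a_n = 2
Ratios |a_i/a_n|: 1/2, 4, 0, 7/2
Maximum ratio: 4
Cauchy's bound: |r| <= 1 + 4 = 5

Upper bound = 5


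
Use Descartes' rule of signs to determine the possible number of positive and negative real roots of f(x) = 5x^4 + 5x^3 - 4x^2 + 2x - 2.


Descartes' rule of signs:

For positive roots, count sign changes in f(x) = 5x^4 + 5x^3 - 4x^2 + 2x - 2:
Signs of coefficients: +, +, -, +, -
Number of sign changes: 3
Possible positive real roots: 3, 1

For negative roots, examine f(-x) = 5x^4 - 5x^3 - 4x^2 - 2x - 2:
Signs of coefficients: +, -, -, -, -
Number of sign changes: 1
Possible negative real roots: 1

Positive roots: 3 or 1; Negative roots: 1


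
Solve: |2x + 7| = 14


An absolute value equation |expr| = 14 gives two cases:
Case 1: 2x + 7 = 14
  2x = 7, so x = 7/2
Case 2: 2x + 7 = -14
  2x = -21, so x = -21/2

x = -21/2, x = 7/2
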